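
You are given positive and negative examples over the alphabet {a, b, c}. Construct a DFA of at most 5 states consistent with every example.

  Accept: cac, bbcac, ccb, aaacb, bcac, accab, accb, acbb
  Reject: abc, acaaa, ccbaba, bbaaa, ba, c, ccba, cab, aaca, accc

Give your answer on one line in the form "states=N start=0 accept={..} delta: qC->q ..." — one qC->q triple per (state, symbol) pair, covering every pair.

Fold the examples into a partial DFA from state 0: repeatedly fix the first undefined (state, symbol) met by the shortest-then-alphabetical prefix, trying targets in increasing order and rejecting any under which an Accept and a Reject string meet in one state with the same remainder; add a state when all current targets are rejected. Accepting states are where Accept strings end.
a: 0a undefined. 0a->0: ok.
b: 0b undefined. 0b->0: ok.
c: 0c undefined. 0c->0: no, cac/abc meet in 0. Open state 1: 0c->1.
ca: 1a undefined. 1a->0: no, cac/abc meet in 1. 1a->1: no, aaacb/cab meet in 1 with "b" left. Open state 2: 1a->2.
cc: 1c undefined. 1c->0: no, ccb/ccbaba meet in 0. 1c->1: no, accab/cab meet in 2 with "b" left. 1c->2: no, cac/accc meet in 2 with "c" left. Open state 3: 1c->3.
acb: 1b undefined. 1b->0: no, aaacb/bbaaa meet in 0. 1b->1: no, aaacb/abc meet in 1. 1b->2: no, aaacb/aaca meet in 2. 1b->3: ok.
cab: 2b undefined. 2b->0: ok.
cac: 2c undefined. 2c->0: no, cac/bbaaa meet in 0. 2c->1: no, cac/abc meet in 1. 2c->2: no, cac/aaca meet in 2. 2c->3: ok.
ccb: 3b undefined. 3b->0: no, ccb/ccbaba meet in 0. 3b->1: no, ccb/abc meet in 1. 3b->2: no, ccb/aaca meet in 2. 3b->3: ok.
acaa: 2a undefined. 2a->0: ok.
acca: 3a undefined. 3a->0: no, accab/acaaa meet in 0. 3a->1: ok.
accc: 3c undefined. 3c->0: ok.
All examples now run through 4 states with every (state, symbol) defined. Accept strings end in {3}, Reject strings end in {0,1,2}; accept={3}.

states=4 start=0 accept={3} delta: 0a->0 0b->0 0c->1 1a->2 1b->3 1c->3 2a->0 2b->0 2c->3 3a->1 3b->3 3c->0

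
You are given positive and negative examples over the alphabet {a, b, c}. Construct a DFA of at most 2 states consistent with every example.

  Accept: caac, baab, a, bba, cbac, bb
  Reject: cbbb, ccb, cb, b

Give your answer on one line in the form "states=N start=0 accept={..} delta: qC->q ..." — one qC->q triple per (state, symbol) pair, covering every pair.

states=2 start=0 accept={0} delta: 0a->0 0b->1 0c->0 1a->1 1b->0 1c->0

Fold the examples into a partial DFA from state 0: repeatedly fix the first undefined (state, symbol) met by the shortest-then-alphabetical prefix, trying targets in increasing order and rejecting any under which an Accept and a Reject string meet in one state with the same remainder; add a state when all current targets are rejected. Accepting states are where Accept strings end.
a: 0a undefined. 0a->0: ok.
b: 0b undefined. 0b->0: no, baab/b meet in 0. Open state 1: 0b->1.
c: 0c undefined. 0c->0: ok.
ba: 1a undefined. 1a->0: no, baab/ccb meet in 1. 1a->1: ok.
bb: 1b undefined. 1b->0: ok.
cbac: 1c undefined. 1c->0: ok.
All examples now run through 2 states with every (state, symbol) defined. Accept strings end in {0}, Reject strings end in {1}; accept={0}.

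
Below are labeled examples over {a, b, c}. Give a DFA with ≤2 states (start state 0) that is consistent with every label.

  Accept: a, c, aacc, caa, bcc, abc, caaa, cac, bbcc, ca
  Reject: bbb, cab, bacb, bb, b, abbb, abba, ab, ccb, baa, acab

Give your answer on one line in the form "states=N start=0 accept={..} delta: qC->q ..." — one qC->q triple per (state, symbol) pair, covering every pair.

states=2 start=0 accept={0} delta: 0a->0 0b->1 0c->0 1a->1 1b->1 1c->0

State merging on the prefix tree: take the shortest (then alphabetical) example prefix whose next move is undefined and point that move at state 0, else 1, else 2, ...; a target is out if some Accept/Reject pair would then sit in one state with the same input left (inseparable). If every existing state is out, open a new one.
a: 0a undefined. 0a->0: ok.
b: 0b undefined. 0b->0: no, a/bbb meet in 0. Open state 1: 0b->1.
c: 0c undefined. 0c->0: ok.
ba: 1a undefined. 1a->0: no, a/baa meet in 0. 1a->1: ok.
bb: 1b undefined. 1b->0: no, a/bb meet in 0. 1b->1: ok.
bc: 1c undefined. 1c->0: ok.
All examples now run through 2 states with every (state, symbol) defined. Accept strings end in {0}, Reject strings end in {1}; accept={0}.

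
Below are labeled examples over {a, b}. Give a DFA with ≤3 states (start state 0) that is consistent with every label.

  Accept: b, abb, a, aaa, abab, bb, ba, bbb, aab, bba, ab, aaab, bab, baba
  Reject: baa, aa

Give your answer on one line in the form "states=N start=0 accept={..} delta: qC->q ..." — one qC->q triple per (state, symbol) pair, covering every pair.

State merging on the prefix tree: take the shortest (then alphabetical) example prefix whose next move is undefined and point that move at state 0, else 1, else 2, ...; a target is out if some Accept/Reject pair would then sit in one state with the same input left (inseparable). If every existing state is out, open a new one.
a: 0a undefined. 0a->0: no, a/aa meet in 0. Open state 1: 0a->1.
b: 0b undefined. 0b->0: ok.
aa: 1a undefined. 1a->0: no, b/baa meet in 0. 1a->1: no, a/baa meet in 1. Open state 2: 1a->2.
ab: 1b undefined. 1b->0: ok.
aaa: 2a undefined. 2a->0: ok.
aab: 2b undefined. 2b->0: ok.
All examples now run through 3 states with every (state, symbol) defined. Accept strings end in {0,1}, Reject strings end in {2}; accept={0,1}.

states=3 start=0 accept={0,1} delta: 0a->1 0b->0 1a->2 1b->0 2a->0 2b->0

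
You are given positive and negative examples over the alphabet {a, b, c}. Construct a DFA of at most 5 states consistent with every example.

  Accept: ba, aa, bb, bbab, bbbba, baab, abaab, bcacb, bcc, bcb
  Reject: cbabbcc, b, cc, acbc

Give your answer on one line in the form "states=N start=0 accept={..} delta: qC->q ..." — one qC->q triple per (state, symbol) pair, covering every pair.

states=4 start=0 accept={0,2} delta: 0a->0 0b->1 0c->1 1a->2 1b->2 1c->3 2a->1 2b->0 2c->1 3a->0 3b->0 3c->0

Fold the examples into a partial DFA from state 0: repeatedly fix the first undefined (state, symbol) met by the shortest-then-alphabetical prefix, trying targets in increasing order and rejecting any under which an Accept and a Reject string meet in one state with the same remainder; add a state when all current targets are rejected. Accepting states are where Accept strings end.
a: 0a undefined. 0a->0: ok.
b: 0b undefined. 0b->0: no, ba/b meet in 0. Open state 1: 0b->1.
c: 0c undefined. 0c->0: no, aa/cc meet in 0. 0c->1: ok.
ba: 1a undefined. 1a->0: no, baab/b meet in 1. 1a->1: no, ba/b meet in 1. Open state 2: 1a->2.
bb: 1b undefined. 1b->0: no, bbab/b meet in 1. 1b->1: no, bb/b meet in 1. 1b->2: ok.
bc: 1c undefined. 1c->0: no, aa/cc meet in 0. 1c->1: no, bcc/b meet in 1. 1c->2: no, ba/cc meet in 2. Open state 3: 1c->3.
baa: 2a undefined. 2a->0: no, bbab/b meet in 1. 2a->1: ok.
bbb: 2b undefined. 2b->0: ok.
bca: 3a undefined. 3a->0: ok.
bcb: 3b undefined. 3b->0: ok.
bcc: 3c undefined. 3c->0: ok.
acbc: 2c undefined. 2c->0: no, aa/acbc meet in 0. 2c->1: ok.
All examples now run through 4 states with every (state, symbol) defined. Accept strings end in {0,2}, Reject strings end in {1,3}; accept={0,2}.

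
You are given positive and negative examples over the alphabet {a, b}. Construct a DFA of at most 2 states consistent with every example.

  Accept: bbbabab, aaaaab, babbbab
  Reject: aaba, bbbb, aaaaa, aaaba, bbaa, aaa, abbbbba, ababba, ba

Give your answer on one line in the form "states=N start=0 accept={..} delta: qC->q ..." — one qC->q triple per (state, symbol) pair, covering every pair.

states=2 start=0 accept={1} delta: 0a->0 0b->1 1a->0 1b->0

Fold the examples into a partial DFA from state 0: repeatedly fix the first undefined (state, symbol) met by the shortest-then-alphabetical prefix, trying targets in increasing order and rejecting any under which an Accept and a Reject string meet in one state with the same remainder; add a state when all current targets are rejected. Accepting states are where Accept strings end.
a: 0a undefined. 0a->0: ok.
b: 0b undefined. 0b->0: no, bbbabab/aaba meet in 0. Open state 1: 0b->1.
ba: 1a undefined. 1a->0: ok.
bb: 1b undefined. 1b->0: ok.
All examples now run through 2 states with every (state, symbol) defined. Accept strings end in {1}, Reject strings end in {0}; accept={1}.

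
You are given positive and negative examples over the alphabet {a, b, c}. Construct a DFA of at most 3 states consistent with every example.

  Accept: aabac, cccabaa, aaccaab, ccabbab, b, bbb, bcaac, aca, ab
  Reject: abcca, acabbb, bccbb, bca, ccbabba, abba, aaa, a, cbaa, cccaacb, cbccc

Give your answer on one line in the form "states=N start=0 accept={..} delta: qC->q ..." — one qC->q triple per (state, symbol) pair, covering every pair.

states=3 start=0 accept={1,2} delta: 0a->0 0b->1 0c->1 1a->1 1b->0 1c->2 2a->0 2b->0 2c->0

Fold the examples into a partial DFA from state 0: repeatedly fix the first undefined (state, symbol) met by the shortest-then-alphabetical prefix, trying targets in increasing order and rejecting any under which an Accept and a Reject string meet in one state with the same remainder; add a state when all current targets are rejected. Accepting states are where Accept strings end.
a: 0a undefined. 0a->0: ok.
b: 0b undefined. 0b->0: no, b/abba meet in 0. Open state 1: 0b->1.
c: 0c undefined. 0c->0: no, cccabaa/cbaa meet in 1 with "aa" left. 0c->1: ok.
bb: 1b undefined. 1b->0: ok.
bc: 1c undefined. 1c->0: no, aaccaab/bccbb meet in 1. 1c->1: no, b/bccbb meet in 1. Open state 2: 1c->2.
aca: 1a undefined. 1a->0: no, aabac/acabbb meet in 1. 1a->1: ok.
bca: 2a undefined. 2a->0: ok.
bcc: 2c undefined. 2c->0: ok.
ccb: 2b undefined. 2b->0: ok.
All examples now run through 3 states with every (state, symbol) defined. Accept strings end in {1,2}, Reject strings end in {0}; accept={1,2}.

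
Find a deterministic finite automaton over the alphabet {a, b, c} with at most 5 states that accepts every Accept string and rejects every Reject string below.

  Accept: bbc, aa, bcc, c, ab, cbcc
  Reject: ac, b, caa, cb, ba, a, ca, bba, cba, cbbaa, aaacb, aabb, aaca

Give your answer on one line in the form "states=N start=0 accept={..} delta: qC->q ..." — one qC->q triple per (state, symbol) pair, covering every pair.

Fold the examples into a partial DFA from state 0: repeatedly fix the first undefined (state, symbol) met by the shortest-then-alphabetical prefix, trying targets in increasing order and rejecting any under which an Accept and a Reject string meet in one state with the same remainder; add a state when all current targets are rejected. Accepting states are where Accept strings end.
a: 0a undefined. 0a->0: no, aa/a meet in 0. Open state 1: 0a->1.
b: 0b undefined. 0b->0: ok.
c: 0c undefined. 0c->0: no, bbc/b meet in 0. 0c->1: no, bbc/ba meet in 1. Open state 2: 0c->2.
aa: 1a undefined. 1a->0: no, aa/b meet in 0. 1a->1: no, aa/ba meet in 1. 1a->2: ok.
ab: 1b undefined. 1b->0: no, ab/b meet in 0. 1b->1: no, ab/ba meet in 1. 1b->2: ok.
ac: 1c undefined. 1c->0: ok.
ca: 2a undefined. 2a->0: ok.
cb: 2b undefined. 2b->0: no, bbc/cbbaa meet in 2. 2b->1: no, bbc/cba meet in 2. 2b->2: no, bbc/cb meet in 2. Open state 3: 2b->3.
aac: 2c undefined. 2c->0: no, bcc/ac meet in 0. 2c->1: no, bbc/aaca meet in 2. 2c->2: ok.
cba: 3a undefined. 3a->0: ok.
cbb: 3b undefined. 3b->0: no, bbc/cbbaa meet in 2. 3b->1: ok.
cbc: 3c undefined. 3c->0: ok.
All examples now run through 4 states with every (state, symbol) defined. Accept strings end in {2}, Reject strings end in {0,1,3}; accept={2}.

states=4 start=0 accept={2} delta: 0a->1 0b->0 0c->2 1a->2 1b->2 1c->0 2a->0 2b->3 2c->2 3a->0 3b->1 3c->0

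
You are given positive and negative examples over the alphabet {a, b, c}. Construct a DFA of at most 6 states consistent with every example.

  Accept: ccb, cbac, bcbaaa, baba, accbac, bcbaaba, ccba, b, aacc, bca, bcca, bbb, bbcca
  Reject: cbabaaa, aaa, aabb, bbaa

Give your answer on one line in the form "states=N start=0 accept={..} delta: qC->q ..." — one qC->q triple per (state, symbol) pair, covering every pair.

Fold the examples into a partial DFA from state 0: repeatedly fix the first undefined (state, symbol) met by the shortest-then-alphabetical prefix, trying targets in increasing order and rejecting any under which an Accept and a Reject string meet in one state with the same remainder; add a state when all current targets are rejected. Accepting states are where Accept strings end.
a: 0a undefined. 0a->0: ok.
b: 0b undefined. 0b->0: no, baba/aaa meet in 0. Open state 1: 0b->1.
c: 0c undefined. 0c->0: no, aacc/aaa meet in 0. 0c->1: ok.
ba: 1a undefined. 1a->0: no, baba/aaa meet in 0. 1a->1: ok.
bb: 1b undefined. 1b->0: no, cbac/cbabaaa meet in 1. 1b->1: no, baba/cbabaaa meet in 1. Open state 2: 1b->2.
bc: 1c undefined. 1c->0: no, accbac/aaa meet in 0. 1c->1: no, ccb/aabb meet in 2. 1c->2: no, aacc/aabb meet in 2. Open state 3: 1c->3.
bba: 2a undefined. 2a->0: no, cbac/cbabaaa meet in 1. 2a->1: no, baba/cbabaaa meet in 1. 2a->2: no, baba/aabb meet in 2. 2a->3: no, bcbaaa/cbabaaa meet in 3 with "baaa" left. Open state 4: 2a->4.
bbb: 2b undefined. 2b->0: no, bbb/aaa meet in 0. 2b->1: ok.
bbc: 2c undefined. 2c->0: ok.
bca: 3a undefined. 3a->0: no, bca/aaa meet in 0. 3a->1: ok.
bcb: 3b undefined. 3b->0: no, ccb/aaa meet in 0. 3b->1: ok.
bcc: 3c undefined. 3c->0: no, bcca/aaa meet in 0. 3c->1: ok.
bbaa: 4a undefined. 4a->0: ok.
cbab: 4b undefined. 4b->0: ok.
cbac: 4c undefined. 4c->0: no, cbac/cbabaaa meet in 0. 4c->1: ok.
All examples now run through 5 states with every (state, symbol) defined. Accept strings end in {1,3,4}, Reject strings end in {0,2}; accept={1,3,4}.

states=5 start=0 accept={1,3,4} delta: 0a->0 0b->1 0c->1 1a->1 1b->2 1c->3 2a->4 2b->1 2c->0 3a->1 3b->1 3c->1 4a->0 4b->0 4c->1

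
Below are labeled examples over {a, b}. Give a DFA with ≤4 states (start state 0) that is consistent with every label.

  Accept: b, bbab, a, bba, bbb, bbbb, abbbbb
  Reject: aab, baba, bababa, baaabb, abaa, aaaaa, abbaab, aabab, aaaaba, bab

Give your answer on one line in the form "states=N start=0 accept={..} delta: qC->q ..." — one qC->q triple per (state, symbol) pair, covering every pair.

Grow the machine one transition at a time. Run the examples from 0; the earliest place one falls off (shortest prefix, ties alphabetical) gets sent to the lowest-numbered state that keeps every Accept/Reject pair distinguishable — a pair clashes when both reach the same state with identical unread suffix — and to a fresh state only if none does.
a: 0a undefined. 0a->0: no, b/aab meet in 0 with "b" left. Open state 1: 0a->1.
b: 0b undefined. 0b->0: no, bbab/bab meet in 1 with "b" left. 0b->1: ok.
aa: 1a undefined. 1a->0: no, b/aab meet in 1. 1a->1: no, b/aaaaa meet in 1. Open state 2: 1a->2.
ab: 1b undefined. 1b->0: ok.
aaa: 2a undefined. 2a->0: no, b/baaabb meet in 1. 2a->1: no, b/aaaaa meet in 1. 2a->2: ok.
aab: 2b undefined. 2b->0: no, b/baba meet in 1. 2b->1: no, b/aab meet in 1. 2b->2: ok.
All examples now run through 3 states with every (state, symbol) defined. Accept strings end in {0,1}, Reject strings end in {2}; accept={0,1}.

states=3 start=0 accept={0,1} delta: 0a->1 0b->1 1a->2 1b->0 2a->2 2b->2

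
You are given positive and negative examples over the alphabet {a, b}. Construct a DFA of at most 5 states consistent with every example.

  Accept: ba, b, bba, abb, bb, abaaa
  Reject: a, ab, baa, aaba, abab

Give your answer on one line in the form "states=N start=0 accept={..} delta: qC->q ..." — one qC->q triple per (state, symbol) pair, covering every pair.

Grow the machine one transition at a time. Run the examples from 0; the earliest place one falls off (shortest prefix, ties alphabetical) gets sent to the lowest-numbered state that keeps every Accept/Reject pair distinguishable — a pair clashes when both reach the same state with identical unread suffix — and to a fresh state only if none does.
a: 0a undefined. 0a->0: no, ba/aaba meet in 0 with "ba" left. Open state 1: 0a->1.
b: 0b undefined. 0b->0: no, ba/a meet in 1. 0b->1: no, b/a meet in 1. Open state 2: 0b->2.
aa: 1a undefined. 1a->0: no, ba/aaba meet in 2 with "a" left. 1a->1: ok.
ab: 1b undefined. 1b->0: no, abaaa/a meet in 1. 1b->1: no, abb/a meet in 1. 1b->2: no, ba/aaba meet in 2 with "a" left. Open state 3: 1b->3.
ba: 2a undefined. 2a->0: ok.
bb: 2b undefined. 2b->0: no, bba/a meet in 1. 2b->1: no, bba/a meet in 1. 2b->2: ok.
aba: 3a undefined. 3a->0: no, ba/aaba meet in 0. 3a->1: no, abaaa/a meet in 1. 3a->2: no, b/aaba meet in 2. 3a->3: no, abb/abab meet in 3 with "b" left. Open state 4: 3a->4.
abb: 3b undefined. 3b->0: ok.
abaa: 4a undefined. 4a->0: no, abaaa/a meet in 1. 4a->1: no, abaaa/a meet in 1. 4a->2: ok.
abab: 4b undefined. 4b->0: no, ba/abab meet in 0. 4b->1: ok.
All examples now run through 5 states with every (state, symbol) defined. Accept strings end in {0,2}, Reject strings end in {1,3,4}; accept={0,2}.

states=5 start=0 accept={0,2} delta: 0a->1 0b->2 1a->1 1b->3 2a->0 2b->2 3a->4 3b->0 4a->2 4b->1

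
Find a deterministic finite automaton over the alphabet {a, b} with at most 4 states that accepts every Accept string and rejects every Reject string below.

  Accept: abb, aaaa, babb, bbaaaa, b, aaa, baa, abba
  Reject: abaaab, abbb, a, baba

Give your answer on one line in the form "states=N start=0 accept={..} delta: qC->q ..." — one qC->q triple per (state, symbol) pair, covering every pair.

states=4 start=0 accept={0,2} delta: 0a->1 0b->0 1a->2 1b->3 2a->2 2b->1 3a->1 3b->2

Grow the machine one transition at a time. Run the examples from 0; the earliest place one falls off (shortest prefix, ties alphabetical) gets sent to the lowest-numbered state that keeps every Accept/Reject pair distinguishable — a pair clashes when both reach the same state with identical unread suffix — and to a fresh state only if none does.
a: 0a undefined. 0a->0: no, aaaa/a meet in 0. Open state 1: 0a->1.
b: 0b undefined. 0b->0: ok.
aa: 1a undefined. 1a->0: no, aaa/a meet in 1. 1a->1: no, aaaa/a meet in 1. Open state 2: 1a->2.
ab: 1b undefined. 1b->0: no, abb/abbb meet in 0. 1b->1: no, abb/abbb meet in 1. 1b->2: no, aaa/baba meet in 2 with "a" left. Open state 3: 1b->3.
aaa: 2a undefined. 2a->0: no, aaaa/a meet in 1. 2a->1: no, aaa/a meet in 1. 2a->2: ok.
aba: 3a undefined. 3a->0: no, b/baba meet in 0. 3a->1: ok.
abb: 3b undefined. 3b->0: no, abb/abbb meet in 0. 3b->1: no, abb/a meet in 1. 3b->2: ok.
abbb: 2b undefined. 2b->0: no, b/abaaab meet in 0. 2b->1: ok.
All examples now run through 4 states with every (state, symbol) defined. Accept strings end in {0,2}, Reject strings end in {1}; accept={0,2}.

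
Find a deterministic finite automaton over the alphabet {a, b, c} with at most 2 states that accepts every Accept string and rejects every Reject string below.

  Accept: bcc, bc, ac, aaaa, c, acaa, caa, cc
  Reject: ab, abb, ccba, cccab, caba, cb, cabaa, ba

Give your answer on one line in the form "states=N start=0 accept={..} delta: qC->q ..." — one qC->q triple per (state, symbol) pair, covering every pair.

Fold the examples into a partial DFA from state 0: repeatedly fix the first undefined (state, symbol) met by the shortest-then-alphabetical prefix, trying targets in increasing order and rejecting any under which an Accept and a Reject string meet in one state with the same remainder; add a state when all current targets are rejected. Accepting states are where Accept strings end.
a: 0a undefined. 0a->0: ok.
b: 0b undefined. 0b->0: no, aaaa/ab meet in 0. Open state 1: 0b->1.
c: 0c undefined. 0c->0: ok.
ba: 1a undefined. 1a->0: no, ac/ccba meet in 0. 1a->1: ok.
bc: 1c undefined. 1c->0: ok.
abb: 1b undefined. 1b->0: no, bcc/abb meet in 0. 1b->1: ok.
All examples now run through 2 states with every (state, symbol) defined. Accept strings end in {0}, Reject strings end in {1}; accept={0}.

states=2 start=0 accept={0} delta: 0a->0 0b->1 0c->0 1a->1 1b->1 1c->0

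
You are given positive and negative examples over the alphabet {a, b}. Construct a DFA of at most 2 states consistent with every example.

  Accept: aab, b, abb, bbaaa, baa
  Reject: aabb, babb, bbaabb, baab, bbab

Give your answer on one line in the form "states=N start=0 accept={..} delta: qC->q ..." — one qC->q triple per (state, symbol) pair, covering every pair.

states=2 start=0 accept={1} delta: 0a->1 0b->1 1a->0 1b->0

Fold the examples into a partial DFA from state 0: repeatedly fix the first undefined (state, symbol) met by the shortest-then-alphabetical prefix, trying targets in increasing order and rejecting any under which an Accept and a Reject string meet in one state with the same remainder; add a state when all current targets are rejected. Accepting states are where Accept strings end.
a: 0a undefined. 0a->0: no, abb/aabb meet in 0 with "bb" left. Open state 1: 0a->1.
b: 0b undefined. 0b->0: no, aab/baab meet in 1 with "ab" left. 0b->1: ok.
aa: 1a undefined. 1a->0: ok.
ab: 1b undefined. 1b->0: ok.
All examples now run through 2 states with every (state, symbol) defined. Accept strings end in {1}, Reject strings end in {0}; accept={1}.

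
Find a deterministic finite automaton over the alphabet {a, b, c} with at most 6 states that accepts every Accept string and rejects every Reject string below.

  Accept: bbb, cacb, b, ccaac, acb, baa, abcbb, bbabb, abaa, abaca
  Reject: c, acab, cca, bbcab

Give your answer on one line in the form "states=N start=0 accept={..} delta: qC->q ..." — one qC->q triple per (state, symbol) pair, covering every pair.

Fold the examples into a partial DFA from state 0: repeatedly fix the first undefined (state, symbol) met by the shortest-then-alphabetical prefix, trying targets in increasing order and rejecting any under which an Accept and a Reject string meet in one state with the same remainder; add a state when all current targets are rejected. Accepting states are where Accept strings end.
a: 0a undefined. 0a->0: ok.
b: 0b undefined. 0b->0: ok.
c: 0c undefined. 0c->0: no, bbb/c meet in 0. Open state 1: 0c->1.
ca: 1a undefined. 1a->0: no, bbb/acab meet in 0. 1a->1: no, acb/acab meet in 1 with "b" left. Open state 2: 1a->2.
cc: 1c undefined. 1c->0: no, bbb/cca meet in 0. 1c->1: no, abaca/cca meet in 2. 1c->2: ok.
acb: 1b undefined. 1b->0: ok.
cac: 2c undefined. 2c->0: ok.
cca: 2a undefined. 2a->0: no, bbb/cca meet in 0. 2a->1: ok.
acab: 2b undefined. 2b->0: no, bbb/acab meet in 0. 2b->1: ok.
All examples now run through 3 states with every (state, symbol) defined. Accept strings end in {0,2}, Reject strings end in {1}; accept={0,2}.

states=3 start=0 accept={0,2} delta: 0a->0 0b->0 0c->1 1a->2 1b->0 1c->2 2a->1 2b->1 2c->0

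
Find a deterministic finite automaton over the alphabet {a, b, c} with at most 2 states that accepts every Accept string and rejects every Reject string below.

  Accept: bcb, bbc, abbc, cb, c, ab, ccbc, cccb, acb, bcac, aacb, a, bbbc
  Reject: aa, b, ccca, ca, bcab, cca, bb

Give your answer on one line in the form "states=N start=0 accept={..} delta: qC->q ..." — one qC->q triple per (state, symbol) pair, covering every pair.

Grow the machine one transition at a time. Run the examples from 0; the earliest place one falls off (shortest prefix, ties alphabetical) gets sent to the lowest-numbered state that keeps every Accept/Reject pair distinguishable — a pair clashes when both reach the same state with identical unread suffix — and to a fresh state only if none does.
a: 0a undefined. 0a->0: no, ab/b meet in 0 with "b" left. Open state 1: 0a->1.
b: 0b undefined. 0b->0: ok.
c: 0c undefined. 0c->0: no, bcb/b meet in 0. 0c->1: ok.
aa: 1a undefined. 1a->0: ok.
ab: 1b undefined. 1b->0: no, bcb/aa meet in 0. 1b->1: ok.
ac: 1c undefined. 1c->0: no, bcb/cca meet in 1. 1c->1: ok.
All examples now run through 2 states with every (state, symbol) defined. Accept strings end in {1}, Reject strings end in {0}; accept={1}.

states=2 start=0 accept={1} delta: 0a->1 0b->0 0c->1 1a->0 1b->1 1c->1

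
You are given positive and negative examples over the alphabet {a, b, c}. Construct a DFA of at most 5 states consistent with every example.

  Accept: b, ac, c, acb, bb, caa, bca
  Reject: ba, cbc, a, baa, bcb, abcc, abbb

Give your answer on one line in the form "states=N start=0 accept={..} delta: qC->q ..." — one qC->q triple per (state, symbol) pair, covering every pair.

State merging on the prefix tree: take the shortest (then alphabetical) example prefix whose next move is undefined and point that move at state 0, else 1, else 2, ...; a target is out if some Accept/Reject pair would then sit in one state with the same input left (inseparable). If every existing state is out, open a new one.
a: 0a undefined. 0a->0: ok.
b: 0b undefined. 0b->0: no, b/ba meet in 0. Open state 1: 0b->1.
c: 0c undefined. 0c->0: no, ac/a meet in 0. 0c->1: no, caa/baa meet in 1 with "aa" left. Open state 2: 0c->2.
ba: 1a undefined. 1a->0: ok.
bb: 1b undefined. 1b->0: no, b/abbb meet in 1. 1b->1: no, b/abbb meet in 1. 1b->2: no, acb/abbb meet in 2 with "b" left. Open state 3: 1b->3.
bc: 1c undefined. 1c->0: no, b/bcb meet in 1. 1c->1: no, b/abcc meet in 1. 1c->2: no, acb/bcb meet in 2 with "b" left. 1c->3: ok.
ca: 2a undefined. 2a->0: no, caa/ba meet in 0. 2a->1: no, caa/ba meet in 0. 2a->2: ok.
cb: 2b undefined. 2b->0: no, ac/cbc meet in 2. 2b->1: no, bb/cbc meet in 3. 2b->2: ok.
bca: 3a undefined. 3a->0: no, bca/ba meet in 0. 3a->1: ok.
bcb: 3b undefined. 3b->0: ok.
cbc: 2c undefined. 2c->0: ok.
abcc: 3c undefined. 3c->0: ok.
All examples now run through 4 states with every (state, symbol) defined. Accept strings end in {1,2,3}, Reject strings end in {0}; accept={1,2,3}.

states=4 start=0 accept={1,2,3} delta: 0a->0 0b->1 0c->2 1a->0 1b->3 1c->3 2a->2 2b->2 2c->0 3a->1 3b->0 3c->0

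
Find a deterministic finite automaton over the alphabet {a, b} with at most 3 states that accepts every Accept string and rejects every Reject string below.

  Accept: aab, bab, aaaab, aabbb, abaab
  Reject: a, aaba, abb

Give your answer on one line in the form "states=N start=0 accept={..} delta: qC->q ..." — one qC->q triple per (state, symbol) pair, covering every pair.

states=2 start=0 accept={1} delta: 0a->0 0b->1 1a->0 1b->0

State merging on the prefix tree: take the shortest (then alphabetical) example prefix whose next move is undefined and point that move at state 0, else 1, else 2, ...; a target is out if some Accept/Reject pair would then sit in one state with the same input left (inseparable). If every existing state is out, open a new one.
a: 0a undefined. 0a->0: ok.
b: 0b undefined. 0b->0: no, aab/a meet in 0. Open state 1: 0b->1.
ba: 1a undefined. 1a->0: ok.
abb: 1b undefined. 1b->0: ok.
All examples now run through 2 states with every (state, symbol) defined. Accept strings end in {1}, Reject strings end in {0}; accept={1}.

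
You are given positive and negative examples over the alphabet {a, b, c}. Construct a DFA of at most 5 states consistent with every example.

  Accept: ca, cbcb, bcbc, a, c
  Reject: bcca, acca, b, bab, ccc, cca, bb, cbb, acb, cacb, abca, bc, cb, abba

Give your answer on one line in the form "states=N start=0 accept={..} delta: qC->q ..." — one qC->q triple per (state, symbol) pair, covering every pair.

State merging on the prefix tree: take the shortest (then alphabetical) example prefix whose next move is undefined and point that move at state 0, else 1, else 2, ...; a target is out if some Accept/Reject pair would then sit in one state with the same input left (inseparable). If every existing state is out, open a new one.
a: 0a undefined. 0a->0: ok.
b: 0b undefined. 0b->0: no, ca/abca meet in 0 with "ca" left. Open state 1: 0b->1.
c: 0c undefined. 0c->0: no, ca/acca meet in 0. 0c->1: no, c/b meet in 1. Open state 2: 0c->2.
ba: 1a undefined. 1a->0: ok.
bb: 1b undefined. 1b->0: no, a/bb meet in 0. 1b->1: no, a/abba meet in 0. 1b->2: no, ca/abba meet in 2 with "a" left. Open state 3: 1b->3.
bc: 1c undefined. 1c->0: no, ca/bcca meet in 2 with "a" left. 1c->1: no, a/bcca meet in 0. 1c->2: no, ca/abca meet in 2 with "a" left. 1c->3: ok.
ca: 2a undefined. 2a->0: ok.
cb: 2b undefined. 2b->0: no, ca/acb meet in 0. 2b->1: ok.
cc: 2c undefined. 2c->0: no, ca/acca meet in 0. 2c->1: no, ca/acca meet in 0. 2c->2: no, ca/acca meet in 0. 2c->3: ok.
bcb: 3b undefined. 3b->0: ok.
bcc: 3c undefined. 3c->0: no, ca/bcca meet in 0. 3c->1: no, ca/bcca meet in 0. 3c->2: no, ca/bcca meet in 0. 3c->3: ok.
cca: 3a undefined. 3a->0: no, ca/bcca meet in 0. 3a->1: ok.
All examples now run through 4 states with every (state, symbol) defined. Accept strings end in {0,2}, Reject strings end in {1,3}; accept={0,2}.

states=4 start=0 accept={0,2} delta: 0a->0 0b->1 0c->2 1a->0 1b->3 1c->3 2a->0 2b->1 2c->3 3a->1 3b->0 3c->3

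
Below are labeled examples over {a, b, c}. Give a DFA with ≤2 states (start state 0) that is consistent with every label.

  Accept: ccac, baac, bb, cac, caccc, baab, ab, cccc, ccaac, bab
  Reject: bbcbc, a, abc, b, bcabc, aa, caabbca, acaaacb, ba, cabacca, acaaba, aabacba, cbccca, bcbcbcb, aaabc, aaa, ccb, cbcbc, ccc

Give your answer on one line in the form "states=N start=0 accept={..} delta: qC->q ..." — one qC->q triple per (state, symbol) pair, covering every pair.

Grow the machine one transition at a time. Run the examples from 0; the earliest place one falls off (shortest prefix, ties alphabetical) gets sent to the lowest-numbered state that keeps every Accept/Reject pair distinguishable — a pair clashes when both reach the same state with identical unread suffix — and to a fresh state only if none does.
a: 0a undefined. 0a->0: no, ab/b meet in 0 with "b" left. Open state 1: 0a->1.
b: 0b undefined. 0b->0: no, bb/b meet in 0. 0b->1: ok.
c: 0c undefined. 0c->0: no, cccc/ccc meet in 0. 0c->1: ok.
aa: 1a undefined. 1a->0: no, cac/a meet in 1. 1a->1: ok.
ab: 1b undefined. 1b->0: ok.
ac: 1c undefined. 1c->0: ok.
All examples now run through 2 states with every (state, symbol) defined. Accept strings end in {0}, Reject strings end in {1}; accept={0}.

states=2 start=0 accept={0} delta: 0a->1 0b->1 0c->1 1a->1 1b->0 1c->0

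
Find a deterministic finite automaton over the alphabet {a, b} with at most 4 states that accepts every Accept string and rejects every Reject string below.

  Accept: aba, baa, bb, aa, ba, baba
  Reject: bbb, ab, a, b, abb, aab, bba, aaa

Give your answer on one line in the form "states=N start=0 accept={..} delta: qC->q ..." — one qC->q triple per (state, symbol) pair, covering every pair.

states=4 start=0 accept={0,3} delta: 0a->1 0b->2 1a->0 1b->1 2a->3 2b->0 3a->0 3b->1

State merging on the prefix tree: take the shortest (then alphabetical) example prefix whose next move is undefined and point that move at state 0, else 1, else 2, ...; a target is out if some Accept/Reject pair would then sit in one state with the same input left (inseparable). If every existing state is out, open a new one.
a: 0a undefined. 0a->0: no, bb/abb meet in 0 with "bb" left. Open state 1: 0a->1.
b: 0b undefined. 0b->0: no, bb/bbb meet in 0. 0b->1: no, aba/bba meet in 1 with "ba" left. Open state 2: 0b->2.
aa: 1a undefined. 1a->0: ok.
ab: 1b undefined. 1b->0: no, aba/a meet in 1. 1b->1: ok.
ba: 2a undefined. 2a->0: no, baa/ab meet in 1. 2a->1: no, ba/ab meet in 1. 2a->2: no, baa/b meet in 2. Open state 3: 2a->3.
bb: 2b undefined. 2b->0: ok.
baa: 3a undefined. 3a->0: ok.
bab: 3b undefined. 3b->0: no, baba/ab meet in 1. 3b->1: ok.
All examples now run through 4 states with every (state, symbol) defined. Accept strings end in {0,3}, Reject strings end in {1,2}; accept={0,3}.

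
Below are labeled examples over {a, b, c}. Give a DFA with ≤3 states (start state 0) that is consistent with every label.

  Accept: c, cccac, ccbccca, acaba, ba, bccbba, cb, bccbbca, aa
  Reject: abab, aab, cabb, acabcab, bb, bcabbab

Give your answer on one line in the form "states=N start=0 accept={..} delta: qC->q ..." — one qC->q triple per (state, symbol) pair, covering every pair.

states=3 start=0 accept={0,2} delta: 0a->0 0b->1 0c->2 1a->0 1b->1 1c->0 2a->0 2b->0 2c->0

Grow the machine one transition at a time. Run the examples from 0; the earliest place one falls off (shortest prefix, ties alphabetical) gets sent to the lowest-numbered state that keeps every Accept/Reject pair distinguishable — a pair clashes when both reach the same state with identical unread suffix — and to a fresh state only if none does.
a: 0a undefined. 0a->0: ok.
b: 0b undefined. 0b->0: no, ba/abab meet in 0. Open state 1: 0b->1.
c: 0c undefined. 0c->0: no, cb/aab meet in 1. 0c->1: no, c/aab meet in 1. Open state 2: 0c->2.
ba: 1a undefined. 1a->0: ok.
bb: 1b undefined. 1b->0: no, ba/bb meet in 0. 1b->1: ok.
bc: 1c undefined. 1c->0: ok.
ca: 2a undefined. 2a->0: ok.
cb: 2b undefined. 2b->0: ok.
cc: 2c undefined. 2c->0: ok.
All examples now run through 3 states with every (state, symbol) defined. Accept strings end in {0,2}, Reject strings end in {1}; accept={0,2}.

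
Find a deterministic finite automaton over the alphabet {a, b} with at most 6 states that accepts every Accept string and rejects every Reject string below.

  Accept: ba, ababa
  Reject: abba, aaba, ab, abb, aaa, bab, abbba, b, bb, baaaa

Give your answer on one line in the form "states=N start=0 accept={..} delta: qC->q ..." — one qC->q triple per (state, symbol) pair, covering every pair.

states=4 start=0 accept={1} delta: 0a->1 0b->0 1a->2 1b->2 2a->3 2b->2 3a->0 3b->0

Grow the machine one transition at a time. Run the examples from 0; the earliest place one falls off (shortest prefix, ties alphabetical) gets sent to the lowest-numbered state that keeps every Accept/Reject pair distinguishable — a pair clashes when both reach the same state with identical unread suffix — and to a fresh state only if none does.
a: 0a undefined. 0a->0: no, ba/aaba meet in 0 with "ba" left. Open state 1: 0a->1.
b: 0b undefined. 0b->0: ok.
aa: 1a undefined. 1a->0: no, ba/aaba meet in 1. 1a->1: no, ba/aaa meet in 1. Open state 2: 1a->2.
ab: 1b undefined. 1b->0: no, ba/abba meet in 1. 1b->1: no, ba/ab meet in 1. 1b->2: ok.
aaa: 2a undefined. 2a->0: no, ba/baaaa meet in 1. 2a->1: no, ba/aaa meet in 1. 2a->2: no, ababa/abba meet in 2 with "ba" left. Open state 3: 2a->3.
aab: 2b undefined. 2b->0: no, ba/abba meet in 1. 2b->1: no, ba/abb meet in 1. 2b->2: ok.
abab: 3b undefined. 3b->0: ok.
baaaa: 3a undefined. 3a->0: ok.
All examples now run through 4 states with every (state, symbol) defined. Accept strings end in {1}, Reject strings end in {0,2,3}; accept={1}.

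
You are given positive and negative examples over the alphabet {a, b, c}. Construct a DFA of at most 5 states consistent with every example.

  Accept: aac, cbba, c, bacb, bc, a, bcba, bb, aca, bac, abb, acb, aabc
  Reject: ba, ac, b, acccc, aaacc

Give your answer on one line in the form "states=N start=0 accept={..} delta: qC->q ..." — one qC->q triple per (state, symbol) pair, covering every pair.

Fold the examples into a partial DFA from state 0: repeatedly fix the first undefined (state, symbol) met by the shortest-then-alphabetical prefix, trying targets in increasing order and rejecting any under which an Accept and a Reject string meet in one state with the same remainder; add a state when all current targets are rejected. Accepting states are where Accept strings end.
a: 0a undefined. 0a->0: no, aac/ac meet in 0 with "c" left. Open state 1: 0a->1.
b: 0b undefined. 0b->0: no, a/ba meet in 1. 0b->1: no, bc/ac meet in 1 with "c" left. Open state 2: 0b->2.
c: 0c undefined. 0c->0: ok.
aa: 1a undefined. 1a->0: ok.
ab: 1b undefined. 1b->0: no, abb/b meet in 2. 1b->1: ok.
ac: 1c undefined. 1c->0: no, aac/ac meet in 0. 1c->1: no, a/ac meet in 1. 1c->2: no, bc/aaacc meet in 2 with "c" left. Open state 3: 1c->3.
ba: 2a undefined. 2a->0: no, aac/ba meet in 0. 2a->1: no, a/ba meet in 1. 2a->2: ok.
bb: 2b undefined. 2b->0: ok.
bc: 2c undefined. 2c->0: no, bacb/ba meet in 2. 2c->1: ok.
aca: 3a undefined. 3a->0: ok.
acb: 3b undefined. 3b->0: ok.
acc: 3c undefined. 3c->0: no, aac/acccc meet in 0. 3c->1: no, cbba/acccc meet in 1. 3c->2: ok.
All examples now run through 4 states with every (state, symbol) defined. Accept strings end in {0,1}, Reject strings end in {2,3}; accept={0,1}.

states=4 start=0 accept={0,1} delta: 0a->1 0b->2 0c->0 1a->0 1b->1 1c->3 2a->2 2b->0 2c->1 3a->0 3b->0 3c->2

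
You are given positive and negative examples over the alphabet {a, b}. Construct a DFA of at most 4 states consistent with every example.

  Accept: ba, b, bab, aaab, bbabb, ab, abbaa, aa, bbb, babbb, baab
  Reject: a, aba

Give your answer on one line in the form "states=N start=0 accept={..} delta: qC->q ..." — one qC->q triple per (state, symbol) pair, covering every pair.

Fold the examples into a partial DFA from state 0: repeatedly fix the first undefined (state, symbol) met by the shortest-then-alphabetical prefix, trying targets in increasing order and rejecting any under which an Accept and a Reject string meet in one state with the same remainder; add a state when all current targets are rejected. Accepting states are where Accept strings end.
a: 0a undefined. 0a->0: no, ba/aba meet in 0 with "ba" left. Open state 1: 0a->1.
b: 0b undefined. 0b->0: no, ba/a meet in 1. 0b->1: no, b/a meet in 1. Open state 2: 0b->2.
aa: 1a undefined. 1a->0: ok.
ab: 1b undefined. 1b->0: ok.
ba: 2a undefined. 2a->0: no, abbaa/a meet in 1. 2a->1: no, ba/a meet in 1. 2a->2: ok.
bb: 2b undefined. 2b->0: ok.
All examples now run through 3 states with every (state, symbol) defined. Accept strings end in {0,2}, Reject strings end in {1}; accept={0,2}.

states=3 start=0 accept={0,2} delta: 0a->1 0b->2 1a->0 1b->0 2a->2 2b->0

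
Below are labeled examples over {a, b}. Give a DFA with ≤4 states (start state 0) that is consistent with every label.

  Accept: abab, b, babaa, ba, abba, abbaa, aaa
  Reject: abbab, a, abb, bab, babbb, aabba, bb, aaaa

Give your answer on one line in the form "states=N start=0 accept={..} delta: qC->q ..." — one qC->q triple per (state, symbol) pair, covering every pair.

Fold the examples into a partial DFA from state 0: repeatedly fix the first undefined (state, symbol) met by the shortest-then-alphabetical prefix, trying targets in increasing order and rejecting any under which an Accept and a Reject string meet in one state with the same remainder; add a state when all current targets are rejected. Accepting states are where Accept strings end.
a: 0a undefined. 0a->0: no, abab/bab meet in 0 with "bab" left. Open state 1: 0a->1.
b: 0b undefined. 0b->0: no, b/bb meet in 0. 0b->1: no, b/a meet in 1. Open state 2: 0b->2.
aa: 1a undefined. 1a->0: no, aaa/a meet in 1. 1a->1: no, abba/aabba meet in 1 with "bba" left. 1a->2: ok.
ab: 1b undefined. 1b->0: no, b/abb meet in 2. 1b->1: no, abab/abbab meet in 2 with "b" left. 1b->2: no, abab/bab meet in 2 with "ab" left. Open state 3: 1b->3.
ba: 2a undefined. 2a->0: no, b/bab meet in 2. 2a->1: no, b/aaaa meet in 2. 2a->2: no, b/aaaa meet in 2. 2a->3: ok.
bb: 2b undefined. 2b->0: no, ba/aabba meet in 3. 2b->1: ok.
aba: 3a undefined. 3a->0: ok.
abb: 3b undefined. 3b->0: no, ba/abbab meet in 3. 3b->1: ok.
All examples now run through 4 states with every (state, symbol) defined. Accept strings end in {2,3}, Reject strings end in {0,1}; accept={2,3}.

states=4 start=0 accept={2,3} delta: 0a->1 0b->2 1a->2 1b->3 2a->3 2b->1 3a->0 3b->1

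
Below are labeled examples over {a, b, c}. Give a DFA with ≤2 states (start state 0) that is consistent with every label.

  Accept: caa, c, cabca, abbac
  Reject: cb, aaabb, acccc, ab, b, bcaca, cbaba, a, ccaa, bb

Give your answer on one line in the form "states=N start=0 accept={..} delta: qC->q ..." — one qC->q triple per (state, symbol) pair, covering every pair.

states=2 start=0 accept={1} delta: 0a->0 0b->0 0c->1 1a->1 1b->0 1c->0

Grow the machine one transition at a time. Run the examples from 0; the earliest place one falls off (shortest prefix, ties alphabetical) gets sent to the lowest-numbered state that keeps every Accept/Reject pair distinguishable — a pair clashes when both reach the same state with identical unread suffix — and to a fresh state only if none does.
a: 0a undefined. 0a->0: ok.
b: 0b undefined. 0b->0: ok.
c: 0c undefined. 0c->0: no, caa/cb meet in 0. Open state 1: 0c->1.
ca: 1a undefined. 1a->0: no, caa/aaabb meet in 0. 1a->1: ok.
cb: 1b undefined. 1b->0: ok.
cc: 1c undefined. 1c->0: ok.
All examples now run through 2 states with every (state, symbol) defined. Accept strings end in {1}, Reject strings end in {0}; accept={1}.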